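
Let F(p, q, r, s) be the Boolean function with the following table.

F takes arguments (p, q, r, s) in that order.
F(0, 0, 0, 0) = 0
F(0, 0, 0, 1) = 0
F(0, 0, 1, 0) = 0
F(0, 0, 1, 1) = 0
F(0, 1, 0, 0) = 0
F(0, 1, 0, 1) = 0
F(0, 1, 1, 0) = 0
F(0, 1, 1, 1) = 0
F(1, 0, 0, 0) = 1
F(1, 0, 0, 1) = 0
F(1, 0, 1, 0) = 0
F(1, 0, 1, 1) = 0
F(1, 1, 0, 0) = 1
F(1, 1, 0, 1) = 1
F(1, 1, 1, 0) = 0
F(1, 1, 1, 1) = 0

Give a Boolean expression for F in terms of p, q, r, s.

Collect the rows where F=1 — (1,0,0,0), (1,1,0,0), (1,1,0,1) — and write one minterm per row: p·¬q·¬r·¬s, p·q·¬r·¬s, p·q·¬r·s. Their union (logical OR) reproduces the table exactly.

F(p, q, r, s) = ((((p ∧ ¬q) ∧ ¬r) ∧ ¬s) ∨ (((p ∧ q) ∧ ¬r) ∧ ¬s)) ∨ (((p ∧ q) ∧ ¬r) ∧ s)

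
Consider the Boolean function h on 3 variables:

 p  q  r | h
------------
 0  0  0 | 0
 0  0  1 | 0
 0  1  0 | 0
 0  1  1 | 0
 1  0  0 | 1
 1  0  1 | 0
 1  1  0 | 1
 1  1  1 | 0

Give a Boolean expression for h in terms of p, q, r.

Collect the rows where h=1 — (1,0,0), (1,1,0) — and write one minterm per row: p·¬q·¬r, p·q·¬r. Their union (logical OR) reproduces the table exactly.

h(p, q, r) = ((p AND NOT q) AND NOT r) OR ((p AND q) AND NOT r)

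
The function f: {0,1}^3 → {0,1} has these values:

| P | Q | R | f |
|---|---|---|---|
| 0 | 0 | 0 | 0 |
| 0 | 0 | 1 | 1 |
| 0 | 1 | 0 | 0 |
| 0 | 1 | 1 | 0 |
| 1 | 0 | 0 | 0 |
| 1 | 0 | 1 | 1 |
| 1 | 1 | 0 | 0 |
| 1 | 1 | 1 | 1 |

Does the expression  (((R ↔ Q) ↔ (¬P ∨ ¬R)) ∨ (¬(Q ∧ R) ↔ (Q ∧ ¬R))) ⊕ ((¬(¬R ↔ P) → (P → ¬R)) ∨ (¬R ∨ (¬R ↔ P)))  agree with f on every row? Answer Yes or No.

Yes

Check the formula against f row by row:
  P=0, Q=0, R=0: formula gives 0, f = 0 ✓
  P=0, Q=0, R=1: formula gives 1, f = 1 ✓
  P=0, Q=1, R=0: formula gives 0, f = 0 ✓
  P=0, Q=1, R=1: formula gives 0, f = 0 ✓
  P=1, Q=0, R=0: formula gives 0, f = 0 ✓
  … (the remaining 3 rows also agree.)
Every row agrees, so the formula is equivalent.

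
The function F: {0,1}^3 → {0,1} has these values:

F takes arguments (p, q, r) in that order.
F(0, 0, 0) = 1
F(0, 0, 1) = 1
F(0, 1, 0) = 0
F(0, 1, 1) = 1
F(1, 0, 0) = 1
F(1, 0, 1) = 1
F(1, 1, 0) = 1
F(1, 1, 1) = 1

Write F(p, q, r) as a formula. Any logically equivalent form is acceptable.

F(p, q, r) = ~((~p & q) & ~r)

Only row (0,1,0) gives 0. So F is 1 everywhere except there — the complement of the minterm ¬p·q·¬r.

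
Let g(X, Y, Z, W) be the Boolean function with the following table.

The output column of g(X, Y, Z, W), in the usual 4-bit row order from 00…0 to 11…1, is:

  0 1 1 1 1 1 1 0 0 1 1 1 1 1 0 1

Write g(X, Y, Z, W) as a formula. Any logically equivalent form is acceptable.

g(X, Y, Z, W) = not ((((((not X and not Y) and not Z) and not W) or (((not X and Y) and Z) and W)) or (((X and not Y) and not Z) and not W)) or (((X and Y) and Z) and not W))

g is 0 on only 4 rows — (0,0,0,0), (0,1,1,1), (1,0,0,0), (1,1,1,0). Writing each as a minterm (¬X·¬Y·¬Z·¬W, ¬X·Y·Z·W, X·¬Y·¬Z·¬W, X·Y·Z·¬W) and OR-ing them characterizes exactly where g=0, so g is the negation of that disjunction.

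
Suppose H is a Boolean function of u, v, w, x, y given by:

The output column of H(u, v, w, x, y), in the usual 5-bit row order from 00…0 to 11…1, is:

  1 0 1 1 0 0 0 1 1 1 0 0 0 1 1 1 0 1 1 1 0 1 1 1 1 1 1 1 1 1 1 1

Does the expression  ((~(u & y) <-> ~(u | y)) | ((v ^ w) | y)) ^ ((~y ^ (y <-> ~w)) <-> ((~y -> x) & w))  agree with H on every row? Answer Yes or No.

Test each input against both H and the formula:
  u=0, v=0, w=0, x=0, y=0: formula gives 1, H = 1 ✓
  u=0, v=0, w=0, x=0, y=1: formula gives 1, but H = 0 ✗
A single disagreement suffices: at (0,0,0,0,1) they differ, so the formula does not compute H.

No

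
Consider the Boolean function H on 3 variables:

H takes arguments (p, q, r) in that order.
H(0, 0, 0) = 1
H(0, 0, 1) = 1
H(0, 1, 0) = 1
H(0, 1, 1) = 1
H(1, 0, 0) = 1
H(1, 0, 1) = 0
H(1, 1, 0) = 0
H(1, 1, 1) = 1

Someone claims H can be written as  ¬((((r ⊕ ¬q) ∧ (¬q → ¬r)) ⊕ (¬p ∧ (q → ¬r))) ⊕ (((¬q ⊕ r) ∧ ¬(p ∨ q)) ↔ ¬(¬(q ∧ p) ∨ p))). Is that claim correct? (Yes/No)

Test each input against both H and the formula:
  p=0, q=0, r=0: formula gives 1, H = 1 ✓
  p=0, q=0, r=1: formula gives 1, H = 1 ✓
  p=0, q=1, r=0: formula gives 1, H = 1 ✓
  p=0, q=1, r=1: formula gives 1, H = 1 ✓
  p=1, q=0, r=0: formula gives 1, H = 1 ✓
  …and likewise for the remaining 3 rows.
All 8 rows match — the expression computes H exactly.

Yes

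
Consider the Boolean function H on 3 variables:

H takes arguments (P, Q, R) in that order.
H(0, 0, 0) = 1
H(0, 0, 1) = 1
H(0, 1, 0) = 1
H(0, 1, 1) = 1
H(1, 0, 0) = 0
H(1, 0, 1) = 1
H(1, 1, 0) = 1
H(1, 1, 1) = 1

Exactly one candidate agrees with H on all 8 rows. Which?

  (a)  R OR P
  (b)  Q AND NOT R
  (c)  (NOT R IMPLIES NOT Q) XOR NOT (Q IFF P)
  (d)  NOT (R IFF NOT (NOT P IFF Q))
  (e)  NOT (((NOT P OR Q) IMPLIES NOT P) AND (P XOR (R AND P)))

e

(a): at (0,0,0) it gives 0, but H = 1 — eliminated.
(b): at (0,0,0) it gives 0, but H = 1 — eliminated.
(c): at (0,1,1) it gives 0, but H = 1 — eliminated.
(d): at (0,0,1) it gives 0, but H = 1 — eliminated.
(e) is the remaining candidate, and it agrees with H on all 8 inputs.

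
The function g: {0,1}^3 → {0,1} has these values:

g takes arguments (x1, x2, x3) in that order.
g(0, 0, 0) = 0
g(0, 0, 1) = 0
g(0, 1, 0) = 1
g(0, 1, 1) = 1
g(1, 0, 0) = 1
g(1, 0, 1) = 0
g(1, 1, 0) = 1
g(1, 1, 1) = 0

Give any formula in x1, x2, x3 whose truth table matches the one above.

g(x1, x2, x3) = ((((x1' · x2) · x3') + ((x1' · x2) · x3)) + ((x1 · x2') · x3')) + ((x1 · x2) · x3')

Collect the rows where g=1 — (0,1,0), (0,1,1), (1,0,0), (1,1,0) — and write one minterm per row: ¬x1·x2·¬x3, ¬x1·x2·x3, x1·¬x2·¬x3, x1·x2·¬x3. Their union (logical OR) reproduces the table exactly.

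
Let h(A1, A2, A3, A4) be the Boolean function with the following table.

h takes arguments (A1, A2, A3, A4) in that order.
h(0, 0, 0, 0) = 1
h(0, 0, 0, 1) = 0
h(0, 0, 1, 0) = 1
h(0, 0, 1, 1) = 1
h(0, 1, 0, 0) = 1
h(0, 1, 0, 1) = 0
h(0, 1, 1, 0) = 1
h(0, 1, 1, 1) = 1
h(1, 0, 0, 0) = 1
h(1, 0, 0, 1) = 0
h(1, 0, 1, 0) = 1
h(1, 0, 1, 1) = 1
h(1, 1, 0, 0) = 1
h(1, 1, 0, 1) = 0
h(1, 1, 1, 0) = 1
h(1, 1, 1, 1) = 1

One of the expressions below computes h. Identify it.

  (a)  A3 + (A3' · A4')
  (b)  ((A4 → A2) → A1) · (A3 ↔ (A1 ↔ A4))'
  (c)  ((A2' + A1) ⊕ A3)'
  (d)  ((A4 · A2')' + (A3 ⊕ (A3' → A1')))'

a

(b) fails at (0,0,0,0): the formula yields 0, h is 1.
(c) fails at (0,0,0,0): the formula yields 0, h is 1.
(d) fails at (0,0,0,0): the formula yields 0, h is 1.
(a) is the remaining candidate, and it agrees with h on all 16 inputs.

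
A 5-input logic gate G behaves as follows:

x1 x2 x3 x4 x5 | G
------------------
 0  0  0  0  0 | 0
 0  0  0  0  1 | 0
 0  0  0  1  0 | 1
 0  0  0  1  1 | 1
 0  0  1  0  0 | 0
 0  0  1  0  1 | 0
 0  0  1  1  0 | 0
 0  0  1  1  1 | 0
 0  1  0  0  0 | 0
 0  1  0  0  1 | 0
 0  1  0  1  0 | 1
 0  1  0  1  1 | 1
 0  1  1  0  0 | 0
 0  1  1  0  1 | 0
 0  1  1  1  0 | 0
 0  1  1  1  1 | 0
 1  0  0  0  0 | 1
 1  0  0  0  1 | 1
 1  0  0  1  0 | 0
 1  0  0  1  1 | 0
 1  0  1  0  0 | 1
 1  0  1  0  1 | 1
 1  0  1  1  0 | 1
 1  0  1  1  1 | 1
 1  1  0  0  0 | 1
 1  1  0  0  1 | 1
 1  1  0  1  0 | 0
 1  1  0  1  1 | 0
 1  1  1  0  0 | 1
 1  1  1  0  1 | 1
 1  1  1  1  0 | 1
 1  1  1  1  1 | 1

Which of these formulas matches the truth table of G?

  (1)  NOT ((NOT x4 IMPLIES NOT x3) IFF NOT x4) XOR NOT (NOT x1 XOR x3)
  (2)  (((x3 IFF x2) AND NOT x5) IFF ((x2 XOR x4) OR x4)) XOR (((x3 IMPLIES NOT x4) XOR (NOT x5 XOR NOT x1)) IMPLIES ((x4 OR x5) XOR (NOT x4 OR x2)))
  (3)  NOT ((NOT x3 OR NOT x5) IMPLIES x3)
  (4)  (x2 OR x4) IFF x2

1

(2) fails at (0,0,0,0,0): the formula yields 1, G is 0.
(3) fails at (0,0,0,0,0): the formula yields 1, G is 0.
(4) fails at (0,0,0,0,0): the formula yields 1, G is 0.
That leaves (1). Evaluating it on every row reproduces the table of G exactly.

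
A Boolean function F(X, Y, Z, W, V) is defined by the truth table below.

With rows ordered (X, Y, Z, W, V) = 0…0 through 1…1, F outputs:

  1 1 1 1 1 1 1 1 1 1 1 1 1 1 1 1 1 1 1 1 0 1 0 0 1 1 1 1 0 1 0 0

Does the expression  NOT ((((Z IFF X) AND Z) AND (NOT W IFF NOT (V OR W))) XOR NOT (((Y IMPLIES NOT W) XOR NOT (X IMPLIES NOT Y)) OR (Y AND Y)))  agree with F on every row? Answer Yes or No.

Test each input against both F and the formula:
  X=0, Y=0, Z=0, W=0, V=0: formula gives 1, F = 1 ✓
  X=0, Y=0, Z=0, W=0, V=1: formula gives 1, F = 1 ✓
  X=0, Y=0, Z=0, W=1, V=0: formula gives 1, F = 1 ✓
  X=0, Y=0, Z=0, W=1, V=1: formula gives 1, F = 1 ✓
  … (the remaining 28 rows also agree.)
Every row agrees, so the formula is equivalent.

Yes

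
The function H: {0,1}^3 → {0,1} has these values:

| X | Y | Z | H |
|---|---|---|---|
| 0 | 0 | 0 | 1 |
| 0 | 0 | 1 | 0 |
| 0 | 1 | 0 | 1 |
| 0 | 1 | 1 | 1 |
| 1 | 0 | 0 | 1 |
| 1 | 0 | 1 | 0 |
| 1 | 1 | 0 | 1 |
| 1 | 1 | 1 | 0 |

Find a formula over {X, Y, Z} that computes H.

H(X, Y, Z) = ¬((((¬X ∧ ¬Y) ∧ Z) ∨ ((X ∧ ¬Y) ∧ Z)) ∨ ((X ∧ Y) ∧ Z))

There are just 3 zero rows: (0,0,1), (1,0,1), (1,1,1). Their minterms are ¬X·¬Y·Z, X·¬Y·Z, X·Y·Z; the OR of those covers precisely the 0-outputs, and negating it yields H.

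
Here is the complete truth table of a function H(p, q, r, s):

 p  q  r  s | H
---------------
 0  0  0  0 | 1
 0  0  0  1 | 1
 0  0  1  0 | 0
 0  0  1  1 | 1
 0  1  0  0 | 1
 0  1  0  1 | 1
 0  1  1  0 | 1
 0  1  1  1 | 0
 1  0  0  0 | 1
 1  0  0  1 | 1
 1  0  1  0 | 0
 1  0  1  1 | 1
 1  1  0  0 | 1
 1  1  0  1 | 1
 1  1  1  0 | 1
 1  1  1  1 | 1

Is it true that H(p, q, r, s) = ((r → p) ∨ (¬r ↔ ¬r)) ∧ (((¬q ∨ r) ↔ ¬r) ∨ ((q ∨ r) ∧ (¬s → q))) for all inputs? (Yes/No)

Evaluate ((r → p) ∨ (¬r ↔ ¬r)) ∧ (((¬q ∨ r) ↔ ¬r) ∨ ((q ∨ r) ∧ (¬s → q))) on each row and compare to H:
  p=0, q=0, r=0, s=0: formula gives 1, H = 1 ✓
  p=0, q=0, r=0, s=1: formula gives 1, H = 1 ✓
  p=0, q=0, r=1, s=0: formula gives 0, H = 0 ✓
  p=0, q=0, r=1, s=1: formula gives 1, H = 1 ✓
  …
  p=0, q=1, r=1, s=1: formula gives 1, but H = 0 ✗
Since they disagree at (0,1,1,1), the expression is not a correct formula for H.

No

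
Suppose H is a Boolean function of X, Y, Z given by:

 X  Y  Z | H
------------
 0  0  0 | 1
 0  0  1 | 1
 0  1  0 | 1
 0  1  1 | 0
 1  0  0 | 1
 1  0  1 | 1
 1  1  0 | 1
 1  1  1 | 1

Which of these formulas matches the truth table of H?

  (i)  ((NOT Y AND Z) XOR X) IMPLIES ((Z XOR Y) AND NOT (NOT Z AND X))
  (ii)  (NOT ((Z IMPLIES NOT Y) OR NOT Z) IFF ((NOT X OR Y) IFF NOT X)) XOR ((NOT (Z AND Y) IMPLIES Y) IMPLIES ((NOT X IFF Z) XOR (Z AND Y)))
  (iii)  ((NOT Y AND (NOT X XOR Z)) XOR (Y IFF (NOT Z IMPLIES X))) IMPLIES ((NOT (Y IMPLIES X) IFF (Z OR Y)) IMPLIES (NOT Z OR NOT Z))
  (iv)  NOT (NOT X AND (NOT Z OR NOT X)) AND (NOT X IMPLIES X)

iii

(i) fails at (0,1,1): the formula yields 1, H is 0.
(ii) fails at (0,1,0): the formula yields 0, H is 1.
(iv) fails at (0,0,0): the formula yields 0, H is 1.
(iii) is the remaining candidate, and it agrees with H on all 8 inputs.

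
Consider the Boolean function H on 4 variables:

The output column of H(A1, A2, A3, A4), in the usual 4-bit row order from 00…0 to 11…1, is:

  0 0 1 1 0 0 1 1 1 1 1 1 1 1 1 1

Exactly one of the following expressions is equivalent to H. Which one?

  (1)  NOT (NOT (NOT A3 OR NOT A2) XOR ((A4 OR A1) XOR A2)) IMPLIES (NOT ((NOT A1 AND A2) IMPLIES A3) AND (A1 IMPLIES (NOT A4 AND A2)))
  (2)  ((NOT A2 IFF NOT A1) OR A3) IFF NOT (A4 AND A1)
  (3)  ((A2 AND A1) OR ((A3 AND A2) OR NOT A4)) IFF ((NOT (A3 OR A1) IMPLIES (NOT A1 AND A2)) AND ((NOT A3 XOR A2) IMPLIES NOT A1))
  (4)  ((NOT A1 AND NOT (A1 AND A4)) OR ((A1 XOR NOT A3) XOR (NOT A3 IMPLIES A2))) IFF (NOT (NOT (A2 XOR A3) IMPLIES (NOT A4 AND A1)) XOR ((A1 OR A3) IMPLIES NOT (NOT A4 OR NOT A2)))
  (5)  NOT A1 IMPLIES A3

(1) disagrees with H on (0,0,0,1) (formula → 1, table → 0); rule it out.
(2) disagrees with H on (0,0,0,0) (formula → 1, table → 0); rule it out.
(3) disagrees with H on (0,0,0,1) (formula → 1, table → 0); rule it out.
(4) disagrees with H on (0,0,1,0) (formula → 0, table → 1); rule it out.
(5) is the remaining candidate, and it agrees with H on all 16 inputs.

5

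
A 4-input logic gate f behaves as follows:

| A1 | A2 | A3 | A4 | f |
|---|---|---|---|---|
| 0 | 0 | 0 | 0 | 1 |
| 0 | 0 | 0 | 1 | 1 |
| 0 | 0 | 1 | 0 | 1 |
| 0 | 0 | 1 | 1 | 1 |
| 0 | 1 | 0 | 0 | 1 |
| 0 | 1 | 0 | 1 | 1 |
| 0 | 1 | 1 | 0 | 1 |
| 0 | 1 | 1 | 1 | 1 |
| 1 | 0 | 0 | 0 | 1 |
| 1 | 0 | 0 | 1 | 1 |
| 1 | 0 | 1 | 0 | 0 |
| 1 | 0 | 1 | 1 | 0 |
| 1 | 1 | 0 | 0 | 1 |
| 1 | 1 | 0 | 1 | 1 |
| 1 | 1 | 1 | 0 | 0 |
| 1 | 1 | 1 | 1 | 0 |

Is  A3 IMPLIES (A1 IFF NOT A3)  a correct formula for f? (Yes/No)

Evaluate A3 IMPLIES (A1 IFF NOT A3) on each row and compare to f:
  A1=0, A2=0, A3=0, A4=0: formula gives 1, f = 1 ✓
  A1=0, A2=0, A3=0, A4=1: formula gives 1, f = 1 ✓
  A1=0, A2=0, A3=1, A4=0: formula gives 1, f = 1 ✓
  A1=0, A2=0, A3=1, A4=1: formula gives 1, f = 1 ✓
  … (the remaining 12 rows also agree.)
No disagreement on any input; they are logically equivalent.

Yes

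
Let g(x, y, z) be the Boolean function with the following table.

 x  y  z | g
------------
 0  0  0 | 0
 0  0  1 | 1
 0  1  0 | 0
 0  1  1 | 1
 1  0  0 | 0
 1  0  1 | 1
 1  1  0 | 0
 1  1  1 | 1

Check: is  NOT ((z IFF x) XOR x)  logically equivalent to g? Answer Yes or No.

Yes

Test each input against both g and the formula:
  x=0, y=0, z=0: formula gives 0, g = 0 ✓
  x=0, y=0, z=1: formula gives 1, g = 1 ✓
  x=0, y=1, z=0: formula gives 0, g = 0 ✓
  x=0, y=1, z=1: formula gives 1, g = 1 ✓
  x=1, y=0, z=0: formula gives 0, g = 0 ✓
  …and likewise for the remaining 3 rows.
Every row agrees, so the formula is equivalent.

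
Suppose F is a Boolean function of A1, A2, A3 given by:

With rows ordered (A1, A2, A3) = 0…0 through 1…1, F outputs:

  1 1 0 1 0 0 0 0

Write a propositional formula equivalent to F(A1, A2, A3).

F=1 on 3 inputs: (0,0,0), (0,0,1), (0,1,1). Reading each as a conjunction of literals (¬A1·¬A2·¬A3, ¬A1·¬A2·A3, ¬A1·A2·A3) and taking the OR gives the canonical DNF.

F(A1, A2, A3) = (((¬A1 ∧ ¬A2) ∧ ¬A3) ∨ ((¬A1 ∧ ¬A2) ∧ A3)) ∨ ((¬A1 ∧ A2) ∧ A3)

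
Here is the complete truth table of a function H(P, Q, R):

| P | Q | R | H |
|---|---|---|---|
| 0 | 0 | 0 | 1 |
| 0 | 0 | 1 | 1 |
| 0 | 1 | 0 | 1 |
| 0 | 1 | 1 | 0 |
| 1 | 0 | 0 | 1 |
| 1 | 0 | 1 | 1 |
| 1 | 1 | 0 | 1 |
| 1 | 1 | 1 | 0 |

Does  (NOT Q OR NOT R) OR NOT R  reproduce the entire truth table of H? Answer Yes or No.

Yes

Check the formula against H row by row:
  P=0, Q=0, R=0: formula gives 1, H = 1 ✓
  P=0, Q=0, R=1: formula gives 1, H = 1 ✓
  P=0, Q=1, R=0: formula gives 1, H = 1 ✓
  P=0, Q=1, R=1: formula gives 0, H = 0 ✓
  P=1, Q=0, R=0: formula gives 1, H = 1 ✓
  … (the remaining 3 rows also agree.)
Every row agrees, so the formula is equivalent.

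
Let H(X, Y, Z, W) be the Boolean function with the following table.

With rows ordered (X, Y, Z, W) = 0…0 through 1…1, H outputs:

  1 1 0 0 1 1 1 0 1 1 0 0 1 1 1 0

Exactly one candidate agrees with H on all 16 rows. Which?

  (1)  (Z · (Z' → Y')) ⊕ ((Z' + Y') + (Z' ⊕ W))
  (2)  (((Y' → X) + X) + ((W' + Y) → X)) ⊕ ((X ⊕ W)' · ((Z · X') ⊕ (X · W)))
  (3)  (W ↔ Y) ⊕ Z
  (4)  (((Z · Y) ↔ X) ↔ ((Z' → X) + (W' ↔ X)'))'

1

(2) disagrees with H on (0,0,0,0) (formula → 0, table → 1); rule it out.
(3) disagrees with H on (0,0,0,1) (formula → 0, table → 1); rule it out.
(4) disagrees with H on (0,0,0,0) (formula → 0, table → 1); rule it out.
(1) is the remaining candidate, and it agrees with H on all 16 inputs.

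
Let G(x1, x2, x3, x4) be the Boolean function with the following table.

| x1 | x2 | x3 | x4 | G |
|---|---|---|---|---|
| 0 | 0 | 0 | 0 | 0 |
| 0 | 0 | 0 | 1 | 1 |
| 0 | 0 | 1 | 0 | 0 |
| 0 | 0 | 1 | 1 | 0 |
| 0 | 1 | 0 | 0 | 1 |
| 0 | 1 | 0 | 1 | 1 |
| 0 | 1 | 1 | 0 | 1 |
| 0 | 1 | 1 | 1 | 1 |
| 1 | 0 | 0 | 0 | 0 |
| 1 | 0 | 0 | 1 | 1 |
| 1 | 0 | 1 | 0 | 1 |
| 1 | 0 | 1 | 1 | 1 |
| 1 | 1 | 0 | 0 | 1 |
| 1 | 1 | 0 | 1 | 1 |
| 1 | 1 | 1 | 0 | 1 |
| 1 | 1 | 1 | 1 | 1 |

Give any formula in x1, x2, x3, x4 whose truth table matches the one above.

G(x1, x2, x3, x4) = NOT ((((((NOT x1 AND NOT x2) AND NOT x3) AND NOT x4) OR (((NOT x1 AND NOT x2) AND x3) AND NOT x4)) OR (((NOT x1 AND NOT x2) AND x3) AND x4)) OR (((x1 AND NOT x2) AND NOT x3) AND NOT x4))

The 0-rows are (0,0,0,0), (0,0,1,0), (0,0,1,1), (1,0,0,0). Take each as a conjunction (¬x1·¬x2·¬x3·¬x4, ¬x1·¬x2·x3·¬x4, ¬x1·¬x2·x3·x4, x1·¬x2·¬x3·¬x4), form their disjunction, and complement — that gives a formula that is 1 everywhere G is.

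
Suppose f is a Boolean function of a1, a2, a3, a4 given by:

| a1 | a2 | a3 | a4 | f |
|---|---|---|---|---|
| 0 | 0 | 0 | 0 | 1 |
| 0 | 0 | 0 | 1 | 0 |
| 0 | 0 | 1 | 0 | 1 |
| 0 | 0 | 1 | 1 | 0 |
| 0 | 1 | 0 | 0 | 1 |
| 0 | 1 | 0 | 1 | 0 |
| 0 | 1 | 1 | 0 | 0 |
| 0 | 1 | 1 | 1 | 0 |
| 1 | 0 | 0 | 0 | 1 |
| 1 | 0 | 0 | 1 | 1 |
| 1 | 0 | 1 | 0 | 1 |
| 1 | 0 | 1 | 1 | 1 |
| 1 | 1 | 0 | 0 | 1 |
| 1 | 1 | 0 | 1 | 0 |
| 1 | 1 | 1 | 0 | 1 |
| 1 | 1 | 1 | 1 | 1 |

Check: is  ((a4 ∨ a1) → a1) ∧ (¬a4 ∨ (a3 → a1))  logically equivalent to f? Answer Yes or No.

Check the formula against f row by row:
  a1=0, a2=0, a3=0, a4=0: formula gives 1, f = 1 ✓
  a1=0, a2=0, a3=0, a4=1: formula gives 0, f = 0 ✓
  a1=0, a2=0, a3=1, a4=0: formula gives 1, f = 1 ✓
  a1=0, a2=0, a3=1, a4=1: formula gives 0, f = 0 ✓
  …
  a1=0, a2=1, a3=1, a4=0: formula gives 1, but f = 0 ✗
Row (0,1,1,0) is a counterexample, so the formula is not equivalent to f.

No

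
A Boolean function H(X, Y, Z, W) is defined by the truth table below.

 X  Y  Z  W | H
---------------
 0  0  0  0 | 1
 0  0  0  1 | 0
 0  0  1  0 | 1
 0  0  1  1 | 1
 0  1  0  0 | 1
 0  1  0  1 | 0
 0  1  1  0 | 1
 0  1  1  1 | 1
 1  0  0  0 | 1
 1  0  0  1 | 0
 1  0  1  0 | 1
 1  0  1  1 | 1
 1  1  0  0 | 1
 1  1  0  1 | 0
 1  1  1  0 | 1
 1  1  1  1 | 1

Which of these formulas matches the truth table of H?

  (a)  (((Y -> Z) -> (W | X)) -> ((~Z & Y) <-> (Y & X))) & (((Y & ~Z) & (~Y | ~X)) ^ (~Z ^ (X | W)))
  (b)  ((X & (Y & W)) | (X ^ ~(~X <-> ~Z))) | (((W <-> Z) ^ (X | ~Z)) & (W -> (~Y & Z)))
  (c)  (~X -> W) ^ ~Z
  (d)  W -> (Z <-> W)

(a) fails at (0,0,1,0): the formula yields 0, H is 1.
(b) fails at (0,0,0,0): the formula yields 0, H is 1.
(c) fails at (0,0,1,0): the formula yields 0, H is 1.
(d) is the remaining candidate, and it agrees with H on all 16 inputs.

d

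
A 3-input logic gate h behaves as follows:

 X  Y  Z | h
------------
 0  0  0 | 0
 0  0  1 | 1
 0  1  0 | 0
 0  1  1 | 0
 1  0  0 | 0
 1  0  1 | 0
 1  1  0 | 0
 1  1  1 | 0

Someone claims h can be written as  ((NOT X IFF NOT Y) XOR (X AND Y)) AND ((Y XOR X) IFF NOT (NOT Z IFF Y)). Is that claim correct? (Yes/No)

Yes

Evaluate ((NOT X IFF NOT Y) XOR (X AND Y)) AND ((Y XOR X) IFF NOT (NOT Z IFF Y)) on each row and compare to h:
  X=0, Y=0, Z=0: formula gives 0, h = 0 ✓
  X=0, Y=0, Z=1: formula gives 1, h = 1 ✓
  X=0, Y=1, Z=0: formula gives 0, h = 0 ✓
  X=0, Y=1, Z=1: formula gives 0, h = 0 ✓
  X=1, Y=0, Z=0: formula gives 0, h = 0 ✓
  …and likewise for the remaining 3 rows.
Every row agrees, so the formula is equivalent.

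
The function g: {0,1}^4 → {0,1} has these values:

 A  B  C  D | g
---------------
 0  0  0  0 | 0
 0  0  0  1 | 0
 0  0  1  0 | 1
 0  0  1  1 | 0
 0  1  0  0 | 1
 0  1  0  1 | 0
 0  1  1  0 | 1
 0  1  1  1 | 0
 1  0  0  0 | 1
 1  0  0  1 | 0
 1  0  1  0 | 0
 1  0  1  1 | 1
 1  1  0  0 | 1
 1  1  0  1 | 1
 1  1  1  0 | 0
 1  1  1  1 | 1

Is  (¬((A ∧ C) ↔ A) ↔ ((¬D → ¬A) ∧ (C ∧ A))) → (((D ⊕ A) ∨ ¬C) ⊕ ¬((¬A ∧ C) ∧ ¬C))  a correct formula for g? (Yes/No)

No

Evaluate (¬((A ∧ C) ↔ A) ↔ ((¬D → ¬A) ∧ (C ∧ A))) → (((D ⊕ A) ∨ ¬C) ⊕ ¬((¬A ∧ C) ∧ ¬C)) on each row and compare to g:
  A=0, B=0, C=0, D=0: formula gives 0, g = 0 ✓
  A=0, B=0, C=0, D=1: formula gives 0, g = 0 ✓
  A=0, B=0, C=1, D=0: formula gives 1, g = 1 ✓
  A=0, B=0, C=1, D=1: formula gives 0, g = 0 ✓
  A=0, B=1, C=0, D=0: formula gives 0, but g = 1 ✗
Since they disagree at (0,1,0,0), the expression is not a correct formula for g.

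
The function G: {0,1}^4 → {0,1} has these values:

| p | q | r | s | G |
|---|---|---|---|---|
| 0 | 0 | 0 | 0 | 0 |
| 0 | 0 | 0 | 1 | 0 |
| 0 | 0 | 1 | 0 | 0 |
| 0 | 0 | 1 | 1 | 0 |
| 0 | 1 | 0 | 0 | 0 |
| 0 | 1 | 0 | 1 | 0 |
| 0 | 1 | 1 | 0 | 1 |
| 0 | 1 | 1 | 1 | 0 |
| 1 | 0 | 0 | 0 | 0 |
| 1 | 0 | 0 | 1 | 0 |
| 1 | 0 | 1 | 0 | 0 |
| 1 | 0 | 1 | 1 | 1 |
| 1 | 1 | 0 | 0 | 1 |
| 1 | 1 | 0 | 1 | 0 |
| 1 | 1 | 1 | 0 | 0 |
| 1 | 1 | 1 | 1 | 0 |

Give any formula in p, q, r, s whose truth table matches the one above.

G(p, q, r, s) = ((((not p and q) and r) and not s) or (((p and not q) and r) and s)) or (((p and q) and not r) and not s)

Collect the rows where G=1 — (0,1,1,0), (1,0,1,1), (1,1,0,0) — and write one minterm per row: ¬p·q·r·¬s, p·¬q·r·s, p·q·¬r·¬s. Their union (logical OR) reproduces the table exactly.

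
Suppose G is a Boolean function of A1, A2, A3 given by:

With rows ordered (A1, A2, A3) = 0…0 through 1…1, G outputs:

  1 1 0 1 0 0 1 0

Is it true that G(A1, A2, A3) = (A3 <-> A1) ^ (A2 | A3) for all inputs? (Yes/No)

Yes

Evaluate (A3 <-> A1) ^ (A2 | A3) on each row and compare to G:
  A1=0, A2=0, A3=0: formula gives 1, G = 1 ✓
  A1=0, A2=0, A3=1: formula gives 1, G = 1 ✓
  A1=0, A2=1, A3=0: formula gives 0, G = 0 ✓
  A1=0, A2=1, A3=1: formula gives 1, G = 1 ✓
  A1=1, A2=0, A3=0: formula gives 0, G = 0 ✓
  … (the remaining 3 rows also agree.)
All 8 rows match — the expression computes G exactly.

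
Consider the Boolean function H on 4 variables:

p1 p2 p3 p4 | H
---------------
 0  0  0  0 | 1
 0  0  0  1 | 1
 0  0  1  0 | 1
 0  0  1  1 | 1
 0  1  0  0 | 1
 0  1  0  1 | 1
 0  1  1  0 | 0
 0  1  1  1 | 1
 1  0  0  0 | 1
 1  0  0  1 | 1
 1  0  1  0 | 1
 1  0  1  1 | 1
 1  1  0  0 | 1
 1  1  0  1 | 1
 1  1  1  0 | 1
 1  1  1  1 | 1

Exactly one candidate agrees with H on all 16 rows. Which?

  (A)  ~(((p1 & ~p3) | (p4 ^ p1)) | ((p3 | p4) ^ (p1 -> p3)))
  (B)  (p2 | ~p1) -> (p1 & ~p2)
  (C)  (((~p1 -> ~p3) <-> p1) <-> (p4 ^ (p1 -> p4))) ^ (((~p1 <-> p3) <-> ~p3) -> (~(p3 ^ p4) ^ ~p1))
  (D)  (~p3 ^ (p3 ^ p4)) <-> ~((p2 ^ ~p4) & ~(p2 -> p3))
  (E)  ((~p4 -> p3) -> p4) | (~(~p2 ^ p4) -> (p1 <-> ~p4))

(A): at (0,0,0,0) it gives 0, but H = 1 — eliminated.
(B): at (0,0,0,0) it gives 0, but H = 1 — eliminated.
(C): at (0,0,0,1) it gives 0, but H = 1 — eliminated.
(D): at (0,0,0,1) it gives 0, but H = 1 — eliminated.
Only (E) survives; checking it on all 16 rows confirms it matches H.

E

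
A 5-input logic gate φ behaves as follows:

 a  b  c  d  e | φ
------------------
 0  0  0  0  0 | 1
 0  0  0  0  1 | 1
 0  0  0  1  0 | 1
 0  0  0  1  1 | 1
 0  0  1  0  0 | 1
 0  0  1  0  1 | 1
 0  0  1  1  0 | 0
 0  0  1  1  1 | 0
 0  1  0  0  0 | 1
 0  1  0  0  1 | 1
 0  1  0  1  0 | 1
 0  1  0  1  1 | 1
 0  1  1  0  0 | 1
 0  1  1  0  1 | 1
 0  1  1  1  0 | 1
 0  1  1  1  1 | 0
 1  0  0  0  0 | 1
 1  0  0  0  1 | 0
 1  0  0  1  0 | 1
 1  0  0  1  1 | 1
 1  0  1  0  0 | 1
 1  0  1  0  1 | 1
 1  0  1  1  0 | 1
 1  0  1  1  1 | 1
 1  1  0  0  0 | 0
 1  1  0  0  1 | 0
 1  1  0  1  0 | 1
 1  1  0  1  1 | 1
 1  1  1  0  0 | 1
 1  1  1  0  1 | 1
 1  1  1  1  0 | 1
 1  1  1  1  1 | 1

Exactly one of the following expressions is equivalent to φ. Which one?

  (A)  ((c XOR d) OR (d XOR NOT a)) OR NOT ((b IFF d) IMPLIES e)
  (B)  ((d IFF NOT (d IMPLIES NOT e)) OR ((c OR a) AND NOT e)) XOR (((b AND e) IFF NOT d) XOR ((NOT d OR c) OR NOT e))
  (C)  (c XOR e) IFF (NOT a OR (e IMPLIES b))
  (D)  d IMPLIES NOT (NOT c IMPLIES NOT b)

(B) fails at (0,0,0,0,0): the formula yields 0, φ is 1.
(C) fails at (0,0,0,0,0): the formula yields 0, φ is 1.
(D) fails at (0,0,0,1,0): the formula yields 0, φ is 1.
Only (A) survives; checking it on all 32 rows confirms it matches φ.

A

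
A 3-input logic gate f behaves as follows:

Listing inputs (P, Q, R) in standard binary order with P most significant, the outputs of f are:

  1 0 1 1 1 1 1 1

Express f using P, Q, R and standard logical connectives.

f(P, Q, R) = ¬((¬P ∧ ¬Q) ∧ R)

Only row (0,0,1) gives 0. So f is 1 everywhere except there — the complement of the minterm ¬P·¬Q·R.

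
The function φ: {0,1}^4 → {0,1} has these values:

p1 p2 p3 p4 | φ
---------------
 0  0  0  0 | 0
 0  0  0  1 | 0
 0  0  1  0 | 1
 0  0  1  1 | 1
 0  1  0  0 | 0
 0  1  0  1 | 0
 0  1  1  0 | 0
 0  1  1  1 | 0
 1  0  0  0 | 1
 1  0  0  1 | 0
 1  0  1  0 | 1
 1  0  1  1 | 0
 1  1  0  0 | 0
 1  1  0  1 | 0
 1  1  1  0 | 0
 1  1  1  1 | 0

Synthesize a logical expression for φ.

The 1-rows are (0,0,1,0), (0,0,1,1), (1,0,0,0), (1,0,1,0). Each contributes one minterm — ¬p1·¬p2·p3·¬p4; ¬p1·¬p2·p3·p4; p1·¬p2·¬p3·¬p4; p1·¬p2·p3·¬p4 — and their disjunction is a sum-of-products form of φ.

φ(p1, p2, p3, p4) = (((((¬p1 ∧ ¬p2) ∧ p3) ∧ ¬p4) ∨ (((¬p1 ∧ ¬p2) ∧ p3) ∧ p4)) ∨ (((p1 ∧ ¬p2) ∧ ¬p3) ∧ ¬p4)) ∨ (((p1 ∧ ¬p2) ∧ p3) ∧ ¬p4)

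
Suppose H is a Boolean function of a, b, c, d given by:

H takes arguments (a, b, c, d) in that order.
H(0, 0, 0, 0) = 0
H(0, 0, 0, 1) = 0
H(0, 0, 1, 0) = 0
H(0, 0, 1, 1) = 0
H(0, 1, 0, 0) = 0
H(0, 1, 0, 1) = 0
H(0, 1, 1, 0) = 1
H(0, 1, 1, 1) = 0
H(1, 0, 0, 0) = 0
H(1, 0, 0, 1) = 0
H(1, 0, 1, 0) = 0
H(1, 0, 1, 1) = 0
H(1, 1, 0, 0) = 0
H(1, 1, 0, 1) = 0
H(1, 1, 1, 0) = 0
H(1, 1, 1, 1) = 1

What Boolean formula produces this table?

The 1-rows are (0,1,1,0), (1,1,1,1). Each contributes one minterm — ¬a·b·c·¬d; a·b·c·d — and their disjunction is a sum-of-products form of H.

H(a, b, c, d) = (((~a & b) & c) & ~d) | (((a & b) & c) & d)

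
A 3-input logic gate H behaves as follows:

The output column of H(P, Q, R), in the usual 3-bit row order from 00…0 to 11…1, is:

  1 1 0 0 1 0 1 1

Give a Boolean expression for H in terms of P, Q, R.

There are just 3 zero rows: (0,1,0), (0,1,1), (1,0,1). Their minterms are ¬P·Q·¬R, ¬P·Q·R, P·¬Q·R; the OR of those covers precisely the 0-outputs, and negating it yields H.

H(P, Q, R) = ~((((~P & Q) & ~R) | ((~P & Q) & R)) | ((P & ~Q) & R))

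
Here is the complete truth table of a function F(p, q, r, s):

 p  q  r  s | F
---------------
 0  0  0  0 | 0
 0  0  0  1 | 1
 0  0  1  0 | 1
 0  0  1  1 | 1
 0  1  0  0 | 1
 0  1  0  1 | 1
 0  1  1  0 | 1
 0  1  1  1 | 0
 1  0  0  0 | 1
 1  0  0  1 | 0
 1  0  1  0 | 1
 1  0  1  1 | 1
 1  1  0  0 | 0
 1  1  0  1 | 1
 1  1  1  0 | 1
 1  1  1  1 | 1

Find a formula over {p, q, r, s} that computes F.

F is 0 on only 4 rows — (0,0,0,0), (0,1,1,1), (1,0,0,1), (1,1,0,0). Writing each as a minterm (¬p·¬q·¬r·¬s, ¬p·q·r·s, p·¬q·¬r·s, p·q·¬r·¬s) and OR-ing them characterizes exactly where F=0, so F is the negation of that disjunction.

F(p, q, r, s) = not ((((((not p and not q) and not r) and not s) or (((not p and q) and r) and s)) or (((p and not q) and not r) and s)) or (((p and q) and not r) and not s))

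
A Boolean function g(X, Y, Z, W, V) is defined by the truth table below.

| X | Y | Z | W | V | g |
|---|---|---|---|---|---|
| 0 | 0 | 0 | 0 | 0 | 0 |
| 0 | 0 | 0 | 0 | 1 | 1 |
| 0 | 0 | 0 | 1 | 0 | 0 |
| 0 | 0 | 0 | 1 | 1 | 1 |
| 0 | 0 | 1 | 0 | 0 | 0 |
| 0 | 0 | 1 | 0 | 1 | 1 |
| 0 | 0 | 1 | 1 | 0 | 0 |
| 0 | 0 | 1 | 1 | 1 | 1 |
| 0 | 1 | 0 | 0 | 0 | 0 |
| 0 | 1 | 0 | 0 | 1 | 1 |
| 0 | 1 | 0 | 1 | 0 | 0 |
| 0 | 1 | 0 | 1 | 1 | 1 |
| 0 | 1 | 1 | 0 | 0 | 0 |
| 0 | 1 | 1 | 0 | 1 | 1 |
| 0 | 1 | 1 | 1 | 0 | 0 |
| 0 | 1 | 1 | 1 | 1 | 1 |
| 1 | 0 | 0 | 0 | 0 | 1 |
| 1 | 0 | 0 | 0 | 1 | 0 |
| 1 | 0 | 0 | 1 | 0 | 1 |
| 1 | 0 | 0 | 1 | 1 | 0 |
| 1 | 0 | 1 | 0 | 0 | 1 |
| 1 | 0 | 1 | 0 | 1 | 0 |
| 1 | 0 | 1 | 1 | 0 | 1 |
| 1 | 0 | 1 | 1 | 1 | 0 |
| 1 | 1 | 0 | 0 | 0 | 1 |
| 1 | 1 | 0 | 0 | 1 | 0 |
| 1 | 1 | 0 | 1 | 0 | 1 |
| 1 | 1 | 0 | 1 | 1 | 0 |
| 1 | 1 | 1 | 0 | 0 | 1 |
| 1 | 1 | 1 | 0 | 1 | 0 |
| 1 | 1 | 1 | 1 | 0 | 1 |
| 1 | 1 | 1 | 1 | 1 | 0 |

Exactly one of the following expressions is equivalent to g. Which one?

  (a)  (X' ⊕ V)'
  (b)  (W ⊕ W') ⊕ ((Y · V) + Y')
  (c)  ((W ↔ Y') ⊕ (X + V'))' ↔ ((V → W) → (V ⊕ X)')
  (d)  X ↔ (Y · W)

(b): at (0,0,0,0,1) it gives 0, but g = 1 — eliminated.
(c): at (0,0,0,1,0) it gives 1, but g = 0 — eliminated.
(d): at (0,0,0,0,0) it gives 1, but g = 0 — eliminated.
That leaves (a). Evaluating it on every row reproduces the table of g exactly.

a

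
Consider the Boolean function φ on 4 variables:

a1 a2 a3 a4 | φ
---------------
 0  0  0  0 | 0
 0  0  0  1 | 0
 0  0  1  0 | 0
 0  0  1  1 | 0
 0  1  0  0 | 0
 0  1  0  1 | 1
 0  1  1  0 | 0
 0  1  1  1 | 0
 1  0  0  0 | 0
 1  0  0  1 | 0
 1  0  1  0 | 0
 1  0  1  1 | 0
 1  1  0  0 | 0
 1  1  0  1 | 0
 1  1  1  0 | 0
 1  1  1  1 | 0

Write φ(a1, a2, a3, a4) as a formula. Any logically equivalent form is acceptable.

φ is 1 on exactly one input, (0,1,0,1), whose minterm is ¬a1·a2·¬a3·a4. So φ is just that conjunction.

φ(a1, a2, a3, a4) = ((¬a1 ∧ a2) ∧ ¬a3) ∧ a4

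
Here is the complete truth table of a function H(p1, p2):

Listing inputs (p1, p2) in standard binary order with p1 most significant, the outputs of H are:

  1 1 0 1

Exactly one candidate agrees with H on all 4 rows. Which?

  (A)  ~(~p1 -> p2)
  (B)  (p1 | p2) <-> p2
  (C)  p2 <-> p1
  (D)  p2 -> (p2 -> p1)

(A): at (0,1) it gives 0, but H = 1 — eliminated.
(C): at (0,1) it gives 0, but H = 1 — eliminated.
(D): at (0,1) it gives 0, but H = 1 — eliminated.
That leaves (B). Evaluating it on every row reproduces the table of H exactly.

B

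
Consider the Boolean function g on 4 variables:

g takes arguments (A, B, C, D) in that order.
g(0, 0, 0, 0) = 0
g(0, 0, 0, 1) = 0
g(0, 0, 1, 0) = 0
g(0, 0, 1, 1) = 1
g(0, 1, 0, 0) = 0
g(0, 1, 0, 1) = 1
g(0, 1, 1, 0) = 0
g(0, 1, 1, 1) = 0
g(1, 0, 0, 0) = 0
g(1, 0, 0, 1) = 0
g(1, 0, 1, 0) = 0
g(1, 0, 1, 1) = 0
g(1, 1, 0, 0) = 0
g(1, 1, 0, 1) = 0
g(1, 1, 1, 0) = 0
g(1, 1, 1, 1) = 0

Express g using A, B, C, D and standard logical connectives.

g(A, B, C, D) = (((~A & ~B) & C) & D) | (((~A & B) & ~C) & D)

The 1-rows are (0,0,1,1), (0,1,0,1). Each contributes one minterm — ¬A·¬B·C·D; ¬A·B·¬C·D — and their disjunction is a sum-of-products form of g.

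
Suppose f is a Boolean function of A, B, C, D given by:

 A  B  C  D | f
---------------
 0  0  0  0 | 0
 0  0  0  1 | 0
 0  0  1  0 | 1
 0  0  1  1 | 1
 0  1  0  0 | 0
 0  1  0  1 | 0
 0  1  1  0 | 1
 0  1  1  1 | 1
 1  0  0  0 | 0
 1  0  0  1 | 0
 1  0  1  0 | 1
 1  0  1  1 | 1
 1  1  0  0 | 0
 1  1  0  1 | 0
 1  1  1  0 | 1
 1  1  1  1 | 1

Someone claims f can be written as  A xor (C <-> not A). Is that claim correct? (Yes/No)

Test each input against both f and the formula:
  A=0, B=0, C=0, D=0: formula gives 0, f = 0 ✓
  A=0, B=0, C=0, D=1: formula gives 0, f = 0 ✓
  A=0, B=0, C=1, D=0: formula gives 1, f = 1 ✓
  A=0, B=0, C=1, D=1: formula gives 1, f = 1 ✓
  …and likewise for the remaining 12 rows.
No disagreement on any input; they are logically equivalent.

Yes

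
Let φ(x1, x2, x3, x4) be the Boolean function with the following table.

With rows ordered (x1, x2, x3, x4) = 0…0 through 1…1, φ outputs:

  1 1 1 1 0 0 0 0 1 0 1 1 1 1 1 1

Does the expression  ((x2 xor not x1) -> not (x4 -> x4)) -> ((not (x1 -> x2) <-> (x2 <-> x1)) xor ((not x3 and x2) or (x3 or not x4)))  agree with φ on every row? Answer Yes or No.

Yes

Test each input against both φ and the formula:
  x1=0, x2=0, x3=0, x4=0: formula gives 1, φ = 1 ✓
  x1=0, x2=0, x3=0, x4=1: formula gives 1, φ = 1 ✓
  x1=0, x2=0, x3=1, x4=0: formula gives 1, φ = 1 ✓
  x1=0, x2=0, x3=1, x4=1: formula gives 1, φ = 1 ✓
  … (the remaining 12 rows also agree.)
No disagreement on any input; they are logically equivalent.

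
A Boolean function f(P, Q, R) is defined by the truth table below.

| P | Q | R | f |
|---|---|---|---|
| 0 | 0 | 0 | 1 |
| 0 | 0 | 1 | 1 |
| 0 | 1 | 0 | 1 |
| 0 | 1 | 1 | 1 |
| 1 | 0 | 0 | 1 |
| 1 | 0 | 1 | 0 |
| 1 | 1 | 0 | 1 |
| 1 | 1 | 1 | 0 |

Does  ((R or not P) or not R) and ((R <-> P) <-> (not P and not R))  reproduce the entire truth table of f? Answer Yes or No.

Yes

Test each input against both f and the formula:
  P=0, Q=0, R=0: formula gives 1, f = 1 ✓
  P=0, Q=0, R=1: formula gives 1, f = 1 ✓
  P=0, Q=1, R=0: formula gives 1, f = 1 ✓
  P=0, Q=1, R=1: formula gives 1, f = 1 ✓
  P=1, Q=0, R=0: formula gives 1, f = 1 ✓
  …and likewise for the remaining 3 rows.
All 8 rows match — the expression computes f exactly.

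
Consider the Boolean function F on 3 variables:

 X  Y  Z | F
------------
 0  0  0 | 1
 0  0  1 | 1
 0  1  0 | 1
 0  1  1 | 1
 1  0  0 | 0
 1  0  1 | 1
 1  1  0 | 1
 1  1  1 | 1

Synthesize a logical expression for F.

F(X, Y, Z) = ¬((X ∧ ¬Y) ∧ ¬Z)

F is 0 on exactly one input, (1,0,0), whose minterm is X·¬Y·¬Z. So F is the negation of that single conjunction.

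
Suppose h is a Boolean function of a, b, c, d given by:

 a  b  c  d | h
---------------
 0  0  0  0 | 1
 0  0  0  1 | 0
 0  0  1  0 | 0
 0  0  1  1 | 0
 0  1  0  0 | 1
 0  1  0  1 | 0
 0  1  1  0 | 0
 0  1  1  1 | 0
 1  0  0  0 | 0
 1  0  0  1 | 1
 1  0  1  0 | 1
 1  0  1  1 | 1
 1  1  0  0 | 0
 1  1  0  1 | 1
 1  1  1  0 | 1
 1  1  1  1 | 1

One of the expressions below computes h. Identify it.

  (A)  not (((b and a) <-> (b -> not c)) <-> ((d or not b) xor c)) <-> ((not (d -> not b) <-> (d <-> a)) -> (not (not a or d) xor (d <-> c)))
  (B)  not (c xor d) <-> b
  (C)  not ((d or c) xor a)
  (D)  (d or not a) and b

(A) disagrees with h on (0,1,0,0) (formula → 0, table → 1); rule it out.
(B) disagrees with h on (0,0,0,0) (formula → 0, table → 1); rule it out.
(D) disagrees with h on (0,0,0,0) (formula → 0, table → 1); rule it out.
(C) is the remaining candidate, and it agrees with h on all 16 inputs.

C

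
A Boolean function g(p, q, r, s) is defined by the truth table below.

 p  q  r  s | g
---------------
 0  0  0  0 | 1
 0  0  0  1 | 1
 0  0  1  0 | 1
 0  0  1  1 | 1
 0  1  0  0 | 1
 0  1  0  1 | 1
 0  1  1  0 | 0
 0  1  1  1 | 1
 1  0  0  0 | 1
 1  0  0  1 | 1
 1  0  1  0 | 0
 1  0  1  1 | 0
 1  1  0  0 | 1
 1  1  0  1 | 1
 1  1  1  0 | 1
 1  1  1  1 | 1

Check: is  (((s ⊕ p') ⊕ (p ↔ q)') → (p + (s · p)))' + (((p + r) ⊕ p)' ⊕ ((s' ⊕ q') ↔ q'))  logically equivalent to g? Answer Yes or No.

Check the formula against g row by row:
  p=0, q=0, r=0, s=0: formula gives 1, g = 1 ✓
  p=0, q=0, r=0, s=1: formula gives 0, but g = 1 ✗
A single disagreement suffices: at (0,0,0,1) they differ, so the formula does not compute g.

No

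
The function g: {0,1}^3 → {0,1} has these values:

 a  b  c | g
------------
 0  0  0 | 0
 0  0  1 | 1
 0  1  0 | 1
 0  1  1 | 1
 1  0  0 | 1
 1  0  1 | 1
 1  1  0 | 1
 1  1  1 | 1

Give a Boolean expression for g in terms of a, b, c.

The output is 1 whenever at least one input is 1 — the OR of all inputs.

g(a, b, c) = (a or b) or c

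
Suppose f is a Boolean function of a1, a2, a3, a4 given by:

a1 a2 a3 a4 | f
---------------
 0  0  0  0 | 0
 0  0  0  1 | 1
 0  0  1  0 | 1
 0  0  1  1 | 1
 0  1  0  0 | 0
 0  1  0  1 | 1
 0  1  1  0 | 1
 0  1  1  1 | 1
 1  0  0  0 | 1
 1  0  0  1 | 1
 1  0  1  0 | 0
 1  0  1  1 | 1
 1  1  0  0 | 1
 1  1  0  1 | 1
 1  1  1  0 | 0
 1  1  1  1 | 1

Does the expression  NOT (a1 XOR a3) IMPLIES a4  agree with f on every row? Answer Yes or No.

Yes

Evaluate NOT (a1 XOR a3) IMPLIES a4 on each row and compare to f:
  a1=0, a2=0, a3=0, a4=0: formula gives 0, f = 0 ✓
  a1=0, a2=0, a3=0, a4=1: formula gives 1, f = 1 ✓
  a1=0, a2=0, a3=1, a4=0: formula gives 1, f = 1 ✓
  a1=0, a2=0, a3=1, a4=1: formula gives 1, f = 1 ✓
  …and likewise for the remaining 12 rows.
All 16 rows match — the expression computes f exactly.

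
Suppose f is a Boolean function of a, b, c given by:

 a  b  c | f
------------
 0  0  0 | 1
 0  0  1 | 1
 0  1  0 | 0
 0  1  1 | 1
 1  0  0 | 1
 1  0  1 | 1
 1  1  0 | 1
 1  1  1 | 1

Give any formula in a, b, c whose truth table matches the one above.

f(a, b, c) = ¬((¬a ∧ b) ∧ ¬c)

Only row (0,1,0) gives 0. So f is 1 everywhere except there — the complement of the minterm ¬a·b·¬c.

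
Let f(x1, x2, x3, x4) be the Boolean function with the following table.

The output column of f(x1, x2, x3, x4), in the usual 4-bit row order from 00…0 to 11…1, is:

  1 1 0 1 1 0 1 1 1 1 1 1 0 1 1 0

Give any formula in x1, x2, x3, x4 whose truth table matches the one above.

f is 0 on only 4 rows — (0,0,1,0), (0,1,0,1), (1,1,0,0), (1,1,1,1). Writing each as a minterm (¬x1·¬x2·x3·¬x4, ¬x1·x2·¬x3·x4, x1·x2·¬x3·¬x4, x1·x2·x3·x4) and OR-ing them characterizes exactly where f=0, so f is the negation of that disjunction.

f(x1, x2, x3, x4) = ((((((x1' · x2') · x3) · x4') + (((x1' · x2) · x3') · x4)) + (((x1 · x2) · x3') · x4')) + (((x1 · x2) · x3) · x4))'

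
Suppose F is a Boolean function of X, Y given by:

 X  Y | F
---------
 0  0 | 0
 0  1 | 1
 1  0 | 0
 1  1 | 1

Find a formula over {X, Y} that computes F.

F(X, Y) = Y

The output simply equals Y.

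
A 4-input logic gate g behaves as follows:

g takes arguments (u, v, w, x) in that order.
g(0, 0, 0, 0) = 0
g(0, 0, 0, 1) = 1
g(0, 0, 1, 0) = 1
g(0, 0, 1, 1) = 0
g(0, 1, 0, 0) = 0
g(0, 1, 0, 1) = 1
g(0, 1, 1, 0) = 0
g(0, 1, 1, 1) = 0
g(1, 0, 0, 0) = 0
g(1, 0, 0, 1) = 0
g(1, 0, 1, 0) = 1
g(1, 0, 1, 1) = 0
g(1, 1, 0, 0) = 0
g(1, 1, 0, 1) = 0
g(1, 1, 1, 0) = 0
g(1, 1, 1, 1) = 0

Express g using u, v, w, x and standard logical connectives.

Collect the rows where g=1 — (0,0,0,1), (0,0,1,0), (0,1,0,1), (1,0,1,0) — and write one minterm per row: ¬u·¬v·¬w·x, ¬u·¬v·w·¬x, ¬u·v·¬w·x, u·¬v·w·¬x. Their union (logical OR) reproduces the table exactly.

g(u, v, w, x) = (((((NOT u AND NOT v) AND NOT w) AND x) OR (((NOT u AND NOT v) AND w) AND NOT x)) OR (((NOT u AND v) AND NOT w) AND x)) OR (((u AND NOT v) AND w) AND NOT x)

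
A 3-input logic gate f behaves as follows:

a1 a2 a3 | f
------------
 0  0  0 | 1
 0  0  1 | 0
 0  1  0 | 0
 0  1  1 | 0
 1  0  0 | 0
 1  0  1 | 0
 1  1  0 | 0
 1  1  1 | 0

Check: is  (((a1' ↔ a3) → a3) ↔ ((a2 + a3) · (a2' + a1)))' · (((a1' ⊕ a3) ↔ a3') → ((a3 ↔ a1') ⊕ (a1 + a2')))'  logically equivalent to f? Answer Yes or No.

Test each input against both f and the formula:
  a1=0, a2=0, a3=0: formula gives 0, but f = 1 ✗
A single disagreement suffices: at (0,0,0) they differ, so the formula does not compute f.

No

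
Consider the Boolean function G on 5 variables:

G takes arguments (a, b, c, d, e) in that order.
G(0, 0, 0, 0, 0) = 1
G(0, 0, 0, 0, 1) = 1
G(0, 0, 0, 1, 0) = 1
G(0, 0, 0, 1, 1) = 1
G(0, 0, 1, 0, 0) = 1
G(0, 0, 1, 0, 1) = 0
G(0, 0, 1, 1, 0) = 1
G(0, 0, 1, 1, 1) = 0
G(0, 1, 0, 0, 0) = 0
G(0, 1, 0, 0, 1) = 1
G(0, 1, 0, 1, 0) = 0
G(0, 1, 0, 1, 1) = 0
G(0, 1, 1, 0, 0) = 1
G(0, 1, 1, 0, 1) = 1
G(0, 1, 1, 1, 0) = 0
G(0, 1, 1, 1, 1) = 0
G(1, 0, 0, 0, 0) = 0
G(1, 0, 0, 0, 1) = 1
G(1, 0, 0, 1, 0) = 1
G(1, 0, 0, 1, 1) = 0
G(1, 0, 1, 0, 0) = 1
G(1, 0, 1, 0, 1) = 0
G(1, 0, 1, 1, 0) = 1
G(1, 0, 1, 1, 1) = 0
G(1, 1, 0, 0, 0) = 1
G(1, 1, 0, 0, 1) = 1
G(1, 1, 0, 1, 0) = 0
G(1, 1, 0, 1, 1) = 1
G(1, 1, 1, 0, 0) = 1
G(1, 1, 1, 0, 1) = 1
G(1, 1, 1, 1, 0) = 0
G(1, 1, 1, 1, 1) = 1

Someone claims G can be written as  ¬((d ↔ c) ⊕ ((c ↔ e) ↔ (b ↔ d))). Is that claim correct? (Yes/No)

Test each input against both G and the formula:
  a=0, b=0, c=0, d=0, e=0: formula gives 1, G = 1 ✓
  a=0, b=0, c=0, d=0, e=1: formula gives 0, but G = 1 ✗
Row (0,0,0,0,1) is a counterexample, so the formula is not equivalent to G.

No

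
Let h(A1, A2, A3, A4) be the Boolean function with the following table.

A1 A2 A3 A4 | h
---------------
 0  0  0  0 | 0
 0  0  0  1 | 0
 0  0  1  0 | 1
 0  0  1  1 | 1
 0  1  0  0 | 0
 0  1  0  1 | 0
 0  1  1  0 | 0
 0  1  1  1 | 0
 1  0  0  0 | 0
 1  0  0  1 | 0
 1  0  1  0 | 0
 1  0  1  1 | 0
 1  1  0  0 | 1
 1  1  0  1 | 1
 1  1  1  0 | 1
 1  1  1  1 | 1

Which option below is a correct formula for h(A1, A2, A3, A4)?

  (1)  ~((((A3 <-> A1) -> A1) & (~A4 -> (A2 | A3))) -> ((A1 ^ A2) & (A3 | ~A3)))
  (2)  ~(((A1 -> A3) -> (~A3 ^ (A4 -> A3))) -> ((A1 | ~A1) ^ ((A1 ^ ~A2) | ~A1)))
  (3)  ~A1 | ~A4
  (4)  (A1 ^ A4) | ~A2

(2): at (0,0,0,1) it gives 1, but h = 0 — eliminated.
(3): at (0,0,0,0) it gives 1, but h = 0 — eliminated.
(4): at (0,0,0,0) it gives 1, but h = 0 — eliminated.
Only (1) survives; checking it on all 16 rows confirms it matches h.

1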